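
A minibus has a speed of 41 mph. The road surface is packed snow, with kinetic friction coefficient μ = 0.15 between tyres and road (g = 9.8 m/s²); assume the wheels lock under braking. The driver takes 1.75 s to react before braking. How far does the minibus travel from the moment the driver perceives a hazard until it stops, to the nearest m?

41 mph × 0.44704 = 18.3286 m/s.
a = μg = 0.15 × 9.8 = 1.470 m/s².
Reaction distance = v·t_r = 18.3286 × 1.75 = 32.075 m.
Braking distance = v²/(2a) = 18.3286² / (2 × 1.470) = 335.938 / 2.940 = 114.265 m.
Total = 32.075 + 114.265 = 146.340 m.

Total stopping distance ≈ 146 m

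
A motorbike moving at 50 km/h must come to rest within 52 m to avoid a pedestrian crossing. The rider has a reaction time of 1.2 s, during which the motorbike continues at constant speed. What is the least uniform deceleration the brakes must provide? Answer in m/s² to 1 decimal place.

Required deceleration ≈ 2.7 m/s²

50 km/h ÷ 3.6 = 13.8889 m/s.
Distance covered during reaction = 13.8889 × 1.2 = 16.667 m.
Distance available for braking: 52 − 16.667 = 35.333 m.
v² = 2a·d ⇒ a = v²/(2d) = 13.8889² / (2 × 35.333) = 192.902 / 70.666 = 2.7298 m/s².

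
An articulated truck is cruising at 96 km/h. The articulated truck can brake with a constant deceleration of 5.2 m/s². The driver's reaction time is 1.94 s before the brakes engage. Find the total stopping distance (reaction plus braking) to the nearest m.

96 km/h ÷ 3.6 = 26.6667 m/s.
Reaction distance = v·t_r = 26.6667 × 1.94 = 51.733 m.
Braking distance = v²/(2a) = 26.6667² / (2 × 5.200) = 711.113 / 10.400 = 68.376 m.
Total = 51.733 + 68.376 = 120.109 m.

Total stopping distance ≈ 120 m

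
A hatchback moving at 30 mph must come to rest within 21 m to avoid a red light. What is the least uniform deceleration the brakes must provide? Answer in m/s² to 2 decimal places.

30 mph × 0.44704 = 13.4112 m/s.
v² = 2a·d ⇒ a = v²/(2d) = 13.4112² / (2 × 21.000) = 179.860 / 42.000 = 4.2824 m/s².

Required deceleration ≈ 4.28 m/s²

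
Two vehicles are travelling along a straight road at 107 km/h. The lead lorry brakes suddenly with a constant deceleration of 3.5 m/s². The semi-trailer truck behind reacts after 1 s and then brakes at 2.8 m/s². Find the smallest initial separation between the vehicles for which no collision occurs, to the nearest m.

107 km/h ÷ 3.6 = 29.7222 m/s.
Leader travels v²/(2a_L) = 883.409 / 7.000 = 126.201 m before stopping.
Follower covers v·t_r = 29.7222 × 1 = 29.722 m while reacting, then v²/(2a_F) = 883.409 / 5.600 = 157.752 m while braking, for a total of 29.722 + 157.752 = 187.474 m.
Since a_F ≤ a_L and the follower starts braking later, the follower is never slower than the leader, so the closest approach is when both have stopped.
Minimum gap = 187.474 − 126.201 = 61.273 m.

Minimum gap ≈ 61 m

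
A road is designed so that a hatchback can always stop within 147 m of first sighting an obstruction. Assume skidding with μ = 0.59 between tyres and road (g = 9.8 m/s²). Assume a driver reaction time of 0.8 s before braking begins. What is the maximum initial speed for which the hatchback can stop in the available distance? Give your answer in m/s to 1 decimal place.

a = μg = 0.59 × 9.8 = 5.782 m/s².
Stopping distance: v·t_r + v²/(2a) = 147 with t_r = 0.8 s and a = 5.782 m/s².
So v² + 9.251 v − 1699.91 = 0.
Positive root: v = −a·t_r + √((a·t_r)² + 2a·d) = −4.626 + √(21.400 + 1699.91) = 36.8627 m/s.

Maximum speed ≈ 36.9 m/s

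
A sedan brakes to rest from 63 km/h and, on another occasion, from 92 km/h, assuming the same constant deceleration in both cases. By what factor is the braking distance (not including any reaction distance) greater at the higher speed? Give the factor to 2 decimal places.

Factor ≈ 2.13

Braking distance d = v²/(2a), so with a fixed, d ∝ v².
Factor = (92/63)² = 1.4603² = 2.1325.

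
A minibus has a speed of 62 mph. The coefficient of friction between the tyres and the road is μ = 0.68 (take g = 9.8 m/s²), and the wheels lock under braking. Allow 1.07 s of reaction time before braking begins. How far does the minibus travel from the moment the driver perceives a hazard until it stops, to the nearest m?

62 mph × 0.44704 = 27.7165 m/s.
a = μg = 0.68 × 9.8 = 6.664 m/s².
Reaction distance = v·t_r = 27.7165 × 1.07 = 29.657 m.
Braking distance = v²/(2a) = 27.7165² / (2 × 6.664) = 768.204 / 13.328 = 57.638 m.
Total = 29.657 + 57.638 = 87.295 m.

Total stopping distance ≈ 87 m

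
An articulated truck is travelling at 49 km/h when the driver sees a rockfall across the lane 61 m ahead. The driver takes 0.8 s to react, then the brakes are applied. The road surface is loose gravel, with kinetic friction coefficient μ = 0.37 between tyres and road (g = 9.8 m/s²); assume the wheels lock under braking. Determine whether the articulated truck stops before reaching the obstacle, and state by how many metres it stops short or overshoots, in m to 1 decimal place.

49 km/h ÷ 3.6 = 13.6111 m/s.
a = μg = 0.37 × 9.8 = 3.626 m/s².
Reaction distance = 13.6111 × 0.8 = 10.889 m.
Braking distance = v²/(2a) = 185.262 / 7.252 = 25.546 m.
Total stopping distance = 10.889 + 25.546 = 36.435 m, vs 61 m available — it stops with 61 − 36.435 = 24.565 m to spare.

Yes — it stops 24.6 m short of the obstacle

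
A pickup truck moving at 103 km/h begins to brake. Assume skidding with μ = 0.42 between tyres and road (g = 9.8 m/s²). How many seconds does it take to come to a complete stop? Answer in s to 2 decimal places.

103 km/h ÷ 3.6 = 28.6111 m/s.
a = μg = 0.42 × 9.8 = 4.116 m/s².
Braking time = v/a = 28.6111 / 4.116 = 6.951 s.

Braking time ≈ 6.95 s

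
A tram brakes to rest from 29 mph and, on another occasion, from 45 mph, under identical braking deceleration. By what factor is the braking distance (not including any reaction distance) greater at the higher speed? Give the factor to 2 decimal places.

Braking distance d = v²/(2a), so with a fixed, d ∝ v².
Factor = (45/29)² = 1.5517² = 2.4078.

Factor ≈ 2.41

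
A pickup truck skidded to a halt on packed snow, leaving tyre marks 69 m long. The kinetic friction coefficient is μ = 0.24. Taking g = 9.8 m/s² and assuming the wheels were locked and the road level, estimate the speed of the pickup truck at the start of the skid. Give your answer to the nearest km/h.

Initial speed ≈ 65 km/h

Deceleration a = μg = 0.24 × 9.8 = 2.352 m/s².
v = √(2a·d) = √(2 × 2.352 × 69) = √324.576 = 18.0160 m/s.
= 18.0160 × 3.6 = 64.858 km/h.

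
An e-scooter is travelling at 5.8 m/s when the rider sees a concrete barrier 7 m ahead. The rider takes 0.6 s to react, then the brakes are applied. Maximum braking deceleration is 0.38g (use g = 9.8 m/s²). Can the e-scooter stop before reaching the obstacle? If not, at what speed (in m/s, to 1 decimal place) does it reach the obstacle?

a = 0.38 × 9.8 = 3.724 m/s².
Reaction distance = 5.8000 × 0.6 = 3.480 m.
Braking distance needed to stop: v²/(2a) = 33.640 / 7.448 = 4.517 m, so total needed = 3.480 + 4.517 = 7.997 m > 7 m — it cannot stop.
Distance remaining when braking begins: 7 − 3.480 = 3.520 m.
v² = v₀² − 2a·d = 33.640 − 2 × 3.724 × 3.520 = 7.423 m²/s².
v = √7.423 = 2.725 m/s.

No — it strikes the obstacle at 2.7 m/s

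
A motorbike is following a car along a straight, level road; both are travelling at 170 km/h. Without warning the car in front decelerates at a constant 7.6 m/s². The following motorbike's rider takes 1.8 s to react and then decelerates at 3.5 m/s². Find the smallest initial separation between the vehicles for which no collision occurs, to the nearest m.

170 km/h ÷ 3.6 = 47.2222 m/s.
Leader travels v²/(2a_L) = 2229.936 / 15.200 = 146.706 m before stopping.
Follower covers v·t_r = 47.2222 × 1.8 = 85.000 m while reacting, then v²/(2a_F) = 2229.936 / 7.000 = 318.562 m while braking, for a total of 85.000 + 318.562 = 403.562 m.
Since a_F ≤ a_L and the follower starts braking later, the follower is never slower than the leader, so the closest approach is when both have stopped.
Minimum gap = 403.562 − 146.706 = 256.856 m.

Minimum gap ≈ 257 m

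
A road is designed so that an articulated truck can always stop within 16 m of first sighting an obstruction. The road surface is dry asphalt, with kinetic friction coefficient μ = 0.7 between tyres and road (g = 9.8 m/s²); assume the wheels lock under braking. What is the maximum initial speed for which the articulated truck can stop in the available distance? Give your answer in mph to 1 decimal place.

Maximum speed ≈ 33.1 mph

a = μg = 0.7 × 9.8 = 6.860 m/s².
v²/(2a) = d ⇒ v = √(2 × 6.860 × 16) = √219.52 = 14.8162 m/s.
14.8162 m/s ÷ 0.44704 = 33.143 mph.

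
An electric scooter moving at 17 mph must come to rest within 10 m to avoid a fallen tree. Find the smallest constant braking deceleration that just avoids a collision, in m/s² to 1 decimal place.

17 mph × 0.44704 = 7.5997 m/s.
v² = 2a·d ⇒ a = v²/(2d) = 7.5997² / (2 × 10.000) = 57.755 / 20.000 = 2.8878 m/s².

Required deceleration ≈ 2.9 m/s²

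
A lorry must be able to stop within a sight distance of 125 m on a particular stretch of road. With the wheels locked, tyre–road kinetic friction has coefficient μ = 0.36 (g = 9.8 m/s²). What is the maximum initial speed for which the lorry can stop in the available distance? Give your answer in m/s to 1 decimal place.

a = μg = 0.36 × 9.8 = 3.528 m/s².
v²/(2a) = d ⇒ v = √(2 × 3.528 × 125) = √882.00 = 29.6985 m/s.

Maximum speed ≈ 29.7 m/s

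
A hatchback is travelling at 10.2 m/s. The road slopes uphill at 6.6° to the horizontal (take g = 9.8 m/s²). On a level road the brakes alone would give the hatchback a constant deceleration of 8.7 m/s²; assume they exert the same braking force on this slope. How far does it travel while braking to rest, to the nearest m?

Braking distance ≈ 5 m

Gravity along the uphill slope adds to the braking deceleration: a_eff = 8.700 + 9.8·sin 6.6° = 8.700 + 1.126 = 9.826 m/s².
Braking distance = v²/(2a) = 10.2000² / (2 × 9.826) = 104.040 / 19.652 = 5.294 m.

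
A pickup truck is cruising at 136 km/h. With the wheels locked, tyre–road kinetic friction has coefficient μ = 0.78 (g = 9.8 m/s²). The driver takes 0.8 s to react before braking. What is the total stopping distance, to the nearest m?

Total stopping distance ≈ 124 m

136 km/h ÷ 3.6 = 37.7778 m/s.
a = μg = 0.78 × 9.8 = 7.644 m/s².
Reaction distance = v·t_r = 37.7778 × 0.8 = 30.222 m.
Braking distance = v²/(2a) = 37.7778² / (2 × 7.644) = 1427.162 / 15.288 = 93.352 m.
Total = 30.222 + 93.352 = 123.574 m.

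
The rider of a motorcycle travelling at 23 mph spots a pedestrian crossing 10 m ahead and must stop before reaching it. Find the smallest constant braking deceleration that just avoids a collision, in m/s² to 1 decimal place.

Required deceleration ≈ 5.3 m/s²

23 mph × 0.44704 = 10.2819 m/s.
v² = 2a·d ⇒ a = v²/(2d) = 10.2819² / (2 × 10.000) = 105.717 / 20.000 = 5.2858 m/s².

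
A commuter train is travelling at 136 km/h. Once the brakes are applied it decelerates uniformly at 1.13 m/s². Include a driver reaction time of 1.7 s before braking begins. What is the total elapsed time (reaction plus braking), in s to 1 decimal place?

Total time ≈ 35.1 s

136 km/h ÷ 3.6 = 37.7778 m/s.
Braking time = v/a = 37.7778 / 1.130 = 33.432 s.
Total = 1.7 + 33.432 = 35.132 s.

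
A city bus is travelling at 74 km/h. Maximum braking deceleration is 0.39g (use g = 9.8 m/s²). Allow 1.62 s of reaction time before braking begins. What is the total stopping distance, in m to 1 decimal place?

74 km/h ÷ 3.6 = 20.5556 m/s.
a = 0.39 × 9.8 = 3.822 m/s².
Reaction distance = v·t_r = 20.5556 × 1.62 = 33.300 m.
Braking distance = v²/(2a) = 20.5556² / (2 × 3.822) = 422.533 / 7.644 = 55.276 m.
Total = 33.300 + 55.276 = 88.576 m.

Total stopping distance ≈ 88.6 m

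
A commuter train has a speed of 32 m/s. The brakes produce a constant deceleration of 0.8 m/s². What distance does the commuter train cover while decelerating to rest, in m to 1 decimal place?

Braking distance ≈ 640.0 m

Braking distance = v²/(2a) = 32.0000² / (2 × 0.800) = 1024.000 / 1.600 = 640.000 m.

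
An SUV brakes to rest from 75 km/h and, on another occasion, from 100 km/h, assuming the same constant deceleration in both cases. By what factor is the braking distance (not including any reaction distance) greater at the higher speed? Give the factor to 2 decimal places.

Factor ≈ 1.78

Braking distance d = v²/(2a), so with a fixed, d ∝ v².
Factor = (100/75)² = 1.3333² = 1.7777.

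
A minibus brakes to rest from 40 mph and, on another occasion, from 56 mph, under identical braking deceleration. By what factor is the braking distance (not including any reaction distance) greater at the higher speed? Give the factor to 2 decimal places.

Factor ≈ 1.96

Braking distance d = v²/(2a), so with a fixed, d ∝ v².
Factor = (56/40)² = 1.4000² = 1.9600.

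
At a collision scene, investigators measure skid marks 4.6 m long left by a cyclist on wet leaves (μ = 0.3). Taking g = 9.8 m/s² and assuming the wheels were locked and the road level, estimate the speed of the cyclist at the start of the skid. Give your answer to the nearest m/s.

Initial speed ≈ 5 m/s

Deceleration a = μg = 0.3 × 9.8 = 2.940 m/s².
v = √(2a·d) = √(2 × 2.940 × 4.6) = √27.048 = 5.2008 m/s.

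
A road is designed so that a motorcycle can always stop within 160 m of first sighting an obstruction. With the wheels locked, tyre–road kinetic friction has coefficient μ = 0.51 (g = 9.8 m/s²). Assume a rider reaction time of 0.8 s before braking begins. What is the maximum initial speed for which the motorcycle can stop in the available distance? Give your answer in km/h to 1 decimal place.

a = μg = 0.51 × 9.8 = 4.998 m/s².
Stopping distance: v·t_r + v²/(2a) = 160 with t_r = 0.8 s and a = 4.998 m/s².
So v² + 7.997 v − 1599.36 = 0.
Positive root: v = −a·t_r + √((a·t_r)² + 2a·d) = −3.998 + √(15.984 + 1599.36) = 36.1933 m/s.
36.1933 m/s × 3.6 = 130.296 km/h.

Maximum speed ≈ 130.3 km/h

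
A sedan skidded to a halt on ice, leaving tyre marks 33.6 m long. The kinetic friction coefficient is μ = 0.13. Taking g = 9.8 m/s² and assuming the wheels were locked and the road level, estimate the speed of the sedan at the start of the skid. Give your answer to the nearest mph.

Initial speed ≈ 21 mph

Deceleration a = μg = 0.13 × 9.8 = 1.274 m/s².
v = √(2a·d) = √(2 × 1.274 × 33.6) = √85.613 = 9.2527 m/s.
= 9.2527 ÷ 0.44704 = 20.698 mph.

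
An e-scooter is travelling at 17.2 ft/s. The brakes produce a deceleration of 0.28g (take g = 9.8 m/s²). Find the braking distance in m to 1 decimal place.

17.2 ft/s × 0.3048 = 5.2426 m/s.
a = 0.28 × 9.8 = 2.744 m/s².
Braking distance = v²/(2a) = 5.2426² / (2 × 2.744) = 27.485 / 5.488 = 5.008 m.

Braking distance ≈ 5.0 m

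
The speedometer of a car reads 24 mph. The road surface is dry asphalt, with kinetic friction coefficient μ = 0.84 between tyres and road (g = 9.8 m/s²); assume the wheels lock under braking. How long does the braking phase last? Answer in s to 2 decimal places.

Braking time ≈ 1.30 s

24 mph × 0.44704 = 10.7290 m/s.
a = μg = 0.84 × 9.8 = 8.232 m/s².
Braking time = v/a = 10.7290 / 8.232 = 1.303 s.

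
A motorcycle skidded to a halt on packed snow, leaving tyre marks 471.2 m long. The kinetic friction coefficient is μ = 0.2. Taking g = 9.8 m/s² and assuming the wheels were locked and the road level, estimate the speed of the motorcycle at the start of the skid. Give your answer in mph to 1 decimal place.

Deceleration a = μg = 0.2 × 9.8 = 1.960 m/s².
v = √(2a·d) = √(2 × 1.960 × 471.2) = √1847.104 = 42.9779 m/s.
= 42.9779 ÷ 0.44704 = 96.139 mph.

Initial speed ≈ 96.1 mph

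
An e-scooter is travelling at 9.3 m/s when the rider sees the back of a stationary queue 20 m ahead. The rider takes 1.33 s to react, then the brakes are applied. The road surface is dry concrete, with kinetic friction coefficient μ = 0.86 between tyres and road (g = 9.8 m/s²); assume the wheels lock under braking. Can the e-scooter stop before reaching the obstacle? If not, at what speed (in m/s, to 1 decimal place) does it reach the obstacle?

a = μg = 0.86 × 9.8 = 8.428 m/s².
Reaction distance = 9.3000 × 1.33 = 12.369 m.
Braking distance = v²/(2a) = 86.490 / 16.856 = 5.131 m.
Total stopping distance = 12.369 + 5.131 = 17.500 m, vs 20 m available — it stops with 20 − 17.500 = 2.500 m to spare.

Yes — it stops about 2.5 m short of the obstacle, so it never reaches it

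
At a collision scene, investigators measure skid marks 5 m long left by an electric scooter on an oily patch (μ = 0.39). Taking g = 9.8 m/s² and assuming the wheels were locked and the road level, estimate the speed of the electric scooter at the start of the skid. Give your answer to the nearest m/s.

Deceleration a = μg = 0.39 × 9.8 = 3.822 m/s².
v = √(2a·d) = √(2 × 3.822 × 5) = √38.220 = 6.1822 m/s.

Initial speed ≈ 6 m/s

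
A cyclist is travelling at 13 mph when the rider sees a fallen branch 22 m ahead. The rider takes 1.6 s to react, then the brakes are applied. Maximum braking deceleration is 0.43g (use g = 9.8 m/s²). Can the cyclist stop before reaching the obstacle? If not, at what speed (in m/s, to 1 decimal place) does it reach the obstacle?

13 mph × 0.44704 = 5.8115 m/s.
a = 0.43 × 9.8 = 4.214 m/s².
Reaction distance = 5.8115 × 1.6 = 9.298 m.
Braking distance = v²/(2a) = 33.774 / 8.428 = 4.007 m.
Total stopping distance = 9.298 + 4.007 = 13.305 m, vs 22 m available — it stops with 22 − 13.305 = 8.695 m to spare.

Yes — it stops about 8.7 m short of the obstacle, so it never reaches it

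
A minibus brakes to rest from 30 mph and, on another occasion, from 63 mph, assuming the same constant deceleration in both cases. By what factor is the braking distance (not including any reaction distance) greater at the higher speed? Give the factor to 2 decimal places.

Braking distance d = v²/(2a), so with a fixed, d ∝ v².
Factor = (63/30)² = 2.1000² = 4.4100.

Factor ≈ 4.41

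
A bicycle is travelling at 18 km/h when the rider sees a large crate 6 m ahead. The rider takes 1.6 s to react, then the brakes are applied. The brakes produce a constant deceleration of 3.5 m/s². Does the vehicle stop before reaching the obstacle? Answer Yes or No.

18 km/h ÷ 3.6 = 5.0000 m/s.
Reaction distance = 5.0000 × 1.6 = 8.000 m.
Braking distance = v²/(2a) = 25.000 / 7.000 = 3.571 m.
Total stopping distance = 8.000 + 3.571 = 11.571 m, vs 6 m available — it cannot stop in time and overshoots by 11.571 − 6 = 5.571 m.

No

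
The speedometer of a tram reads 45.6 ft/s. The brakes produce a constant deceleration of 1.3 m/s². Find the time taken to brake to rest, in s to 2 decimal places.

Braking time ≈ 10.69 s

45.6 ft/s × 0.3048 = 13.8989 m/s.
Braking time = v/a = 13.8989 / 1.300 = 10.691 s.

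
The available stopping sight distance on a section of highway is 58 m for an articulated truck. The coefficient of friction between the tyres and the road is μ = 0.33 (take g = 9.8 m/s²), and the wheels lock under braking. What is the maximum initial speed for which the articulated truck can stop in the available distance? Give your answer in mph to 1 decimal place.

Maximum speed ≈ 43.3 mph

a = μg = 0.33 × 9.8 = 3.234 m/s².
v²/(2a) = d ⇒ v = √(2 × 3.234 × 58) = √375.14 = 19.3685 m/s.
19.3685 m/s ÷ 0.44704 = 43.326 mph.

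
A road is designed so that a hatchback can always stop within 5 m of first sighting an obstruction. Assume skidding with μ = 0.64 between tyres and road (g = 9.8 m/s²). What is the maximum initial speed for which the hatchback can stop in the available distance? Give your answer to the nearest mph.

a = μg = 0.64 × 9.8 = 6.272 m/s².
v²/(2a) = d ⇒ v = √(2 × 6.272 × 5) = √62.72 = 7.9196 m/s.
7.9196 m/s ÷ 0.44704 = 17.716 mph.

Maximum speed ≈ 18 mph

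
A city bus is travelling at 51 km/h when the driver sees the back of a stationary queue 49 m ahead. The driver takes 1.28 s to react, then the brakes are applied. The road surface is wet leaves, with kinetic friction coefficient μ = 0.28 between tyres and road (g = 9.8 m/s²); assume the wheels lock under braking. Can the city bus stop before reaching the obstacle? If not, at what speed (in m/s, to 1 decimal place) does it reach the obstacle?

51 km/h ÷ 3.6 = 14.1667 m/s.
a = μg = 0.28 × 9.8 = 2.744 m/s².
Reaction distance = 14.1667 × 1.28 = 18.133 m.
Braking distance needed to stop: v²/(2a) = 200.695 / 5.488 = 36.570 m, so total needed = 18.133 + 36.570 = 54.703 m > 49 m — it cannot stop.
Distance remaining when braking begins: 49 − 18.133 = 30.867 m.
v² = v₀² − 2a·d = 200.695 − 2 × 2.744 × 30.867 = 31.297 m²/s².
v = √31.297 = 5.594 m/s.

No — it strikes the obstacle at 5.6 m/s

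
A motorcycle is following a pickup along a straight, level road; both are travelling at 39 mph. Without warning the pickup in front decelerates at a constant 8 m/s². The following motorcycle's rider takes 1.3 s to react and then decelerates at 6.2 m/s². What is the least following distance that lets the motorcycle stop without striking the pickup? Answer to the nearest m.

39 mph × 0.44704 = 17.4346 m/s.
Leader travels v²/(2a_L) = 303.965 / 16.000 = 18.998 m before stopping.
Follower covers v·t_r = 17.4346 × 1.3 = 22.665 m while reacting, then v²/(2a_F) = 303.965 / 12.400 = 24.513 m while braking, for a total of 22.665 + 24.513 = 47.178 m.
Since a_F ≤ a_L and the follower starts braking later, the follower is never slower than the leader, so the closest approach is when both have stopped.
Minimum gap = 47.178 − 18.998 = 28.180 m.

Minimum gap ≈ 28 m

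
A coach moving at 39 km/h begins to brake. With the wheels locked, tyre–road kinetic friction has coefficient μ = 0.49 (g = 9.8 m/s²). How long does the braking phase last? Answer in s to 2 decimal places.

Braking time ≈ 2.26 s

39 km/h ÷ 3.6 = 10.8333 m/s.
a = μg = 0.49 × 9.8 = 4.802 m/s².
Braking time = v/a = 10.8333 / 4.802 = 2.256 s.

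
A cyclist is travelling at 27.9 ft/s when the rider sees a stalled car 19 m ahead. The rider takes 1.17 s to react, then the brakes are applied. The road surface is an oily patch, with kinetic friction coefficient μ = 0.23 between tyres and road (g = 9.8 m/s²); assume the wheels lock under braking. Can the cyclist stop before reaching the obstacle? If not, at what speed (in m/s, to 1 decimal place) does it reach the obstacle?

No — it strikes the obstacle at 5.6 m/s

27.9 ft/s × 0.3048 = 8.5039 m/s.
a = μg = 0.23 × 9.8 = 2.254 m/s².
Reaction distance = 8.5039 × 1.17 = 9.950 m.
Braking distance needed to stop: v²/(2a) = 72.316 / 4.508 = 16.042 m, so total needed = 9.950 + 16.042 = 25.992 m > 19 m — it cannot stop.
Distance remaining when braking begins: 19 − 9.950 = 9.050 m.
v² = v₀² − 2a·d = 72.316 − 2 × 2.254 × 9.050 = 31.519 m²/s².
v = √31.519 = 5.614 m/s.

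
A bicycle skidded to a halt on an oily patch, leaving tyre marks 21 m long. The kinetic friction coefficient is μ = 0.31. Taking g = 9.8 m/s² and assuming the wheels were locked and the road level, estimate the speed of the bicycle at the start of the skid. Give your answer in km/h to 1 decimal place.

Deceleration a = μg = 0.31 × 9.8 = 3.038 m/s².
v = √(2a·d) = √(2 × 3.038 × 21) = √127.596 = 11.2958 m/s.
= 11.2958 × 3.6 = 40.665 km/h.

Initial speed ≈ 40.7 km/h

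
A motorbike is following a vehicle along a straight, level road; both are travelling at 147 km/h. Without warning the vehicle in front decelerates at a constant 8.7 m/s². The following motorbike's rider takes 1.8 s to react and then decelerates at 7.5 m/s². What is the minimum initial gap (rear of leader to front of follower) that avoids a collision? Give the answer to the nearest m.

Minimum gap ≈ 89 m

147 km/h ÷ 3.6 = 40.8333 m/s.
Leader travels v²/(2a_L) = 1667.358 / 17.400 = 95.825 m before stopping.
Follower covers v·t_r = 40.8333 × 1.8 = 73.500 m while reacting, then v²/(2a_F) = 1667.358 / 15.000 = 111.157 m while braking, for a total of 73.500 + 111.157 = 184.657 m.
Since a_F ≤ a_L and the follower starts braking later, the follower is never slower than the leader, so the closest approach is when both have stopped.
Minimum gap = 184.657 − 95.825 = 88.832 m.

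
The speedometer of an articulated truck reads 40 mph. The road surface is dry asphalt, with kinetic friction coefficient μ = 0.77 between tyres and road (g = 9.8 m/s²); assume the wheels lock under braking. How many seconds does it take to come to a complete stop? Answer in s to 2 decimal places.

40 mph × 0.44704 = 17.8816 m/s.
a = μg = 0.77 × 9.8 = 7.546 m/s².
Braking time = v/a = 17.8816 / 7.546 = 2.370 s.

Braking time ≈ 2.37 s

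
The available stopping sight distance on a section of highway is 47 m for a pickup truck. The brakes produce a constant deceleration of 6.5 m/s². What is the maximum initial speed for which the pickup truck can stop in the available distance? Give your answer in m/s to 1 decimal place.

Maximum speed ≈ 24.7 m/s

v²/(2a) = d ⇒ v = √(2 × 6.500 × 47) = √611.00 = 24.7184 m/s.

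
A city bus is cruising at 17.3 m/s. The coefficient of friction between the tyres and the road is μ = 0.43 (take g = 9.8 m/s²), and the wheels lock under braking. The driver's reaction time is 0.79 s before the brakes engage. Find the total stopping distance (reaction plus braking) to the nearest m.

a = μg = 0.43 × 9.8 = 4.214 m/s².
Reaction distance = v·t_r = 17.3000 × 0.79 = 13.667 m.
Braking distance = v²/(2a) = 17.3000² / (2 × 4.214) = 299.290 / 8.428 = 35.511 m.
Total = 13.667 + 35.511 = 49.178 m.

Total stopping distance ≈ 49 m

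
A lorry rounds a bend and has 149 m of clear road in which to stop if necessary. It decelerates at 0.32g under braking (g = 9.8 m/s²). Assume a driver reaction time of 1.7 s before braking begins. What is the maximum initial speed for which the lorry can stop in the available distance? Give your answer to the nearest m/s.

a = 0.32 × 9.8 = 3.136 m/s².
Stopping distance: v·t_r + v²/(2a) = 149 with t_r = 1.7 s and a = 3.136 m/s².
So v² + 10.662 v − 934.53 = 0.
Positive root: v = −a·t_r + √((a·t_r)² + 2a·d) = −5.331 + √(28.420 + 934.53) = 25.7004 m/s.

Maximum speed ≈ 26 m/s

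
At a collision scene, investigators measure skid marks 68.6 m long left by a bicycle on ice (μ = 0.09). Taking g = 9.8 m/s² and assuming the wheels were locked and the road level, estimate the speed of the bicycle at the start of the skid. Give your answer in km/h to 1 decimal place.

Deceleration a = μg = 0.09 × 9.8 = 0.882 m/s².
v = √(2a·d) = √(2 × 0.882 × 68.6) = √121.010 = 11.0005 m/s.
= 11.0005 × 3.6 = 39.602 km/h.

Initial speed ≈ 39.6 km/h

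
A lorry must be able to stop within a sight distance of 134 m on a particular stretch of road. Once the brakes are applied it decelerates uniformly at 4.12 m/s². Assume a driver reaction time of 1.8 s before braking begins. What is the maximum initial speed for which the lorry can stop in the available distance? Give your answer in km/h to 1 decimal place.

Stopping distance: v·t_r + v²/(2a) = 134 with t_r = 1.8 s and a = 4.120 m/s².
So v² + 14.832 v − 1104.16 = 0.
Positive root: v = −a·t_r + √((a·t_r)² + 2a·d) = −7.416 + √(54.997 + 1104.16) = 26.6304 m/s.
26.6304 m/s × 3.6 = 95.869 km/h.

Maximum speed ≈ 95.9 km/h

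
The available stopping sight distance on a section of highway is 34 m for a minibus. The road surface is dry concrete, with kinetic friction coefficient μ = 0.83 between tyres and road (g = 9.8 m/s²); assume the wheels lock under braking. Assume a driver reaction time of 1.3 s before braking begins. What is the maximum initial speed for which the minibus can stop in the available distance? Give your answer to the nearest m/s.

a = μg = 0.83 × 9.8 = 8.134 m/s².
Stopping distance: v·t_r + v²/(2a) = 34 with t_r = 1.3 s and a = 8.134 m/s².
So v² + 21.148 v − 553.11 = 0.
Positive root: v = −a·t_r + √((a·t_r)² + 2a·d) = −10.574 + √(111.809 + 553.11) = 15.2120 m/s.

Maximum speed ≈ 15 m/s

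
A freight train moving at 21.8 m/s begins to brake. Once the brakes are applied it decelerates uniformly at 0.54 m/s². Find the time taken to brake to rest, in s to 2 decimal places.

Braking time ≈ 40.37 s

Braking time = v/a = 21.8000 / 0.540 = 40.370 s.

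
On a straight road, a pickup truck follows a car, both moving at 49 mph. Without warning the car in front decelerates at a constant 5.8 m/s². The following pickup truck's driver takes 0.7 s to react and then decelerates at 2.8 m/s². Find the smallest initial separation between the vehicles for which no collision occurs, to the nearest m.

Minimum gap ≈ 60 m

49 mph × 0.44704 = 21.9050 m/s.
Leader travels v²/(2a_L) = 479.829 / 11.600 = 41.365 m before stopping.
Follower covers v·t_r = 21.9050 × 0.7 = 15.333 m while reacting, then v²/(2a_F) = 479.829 / 5.600 = 85.684 m while braking, for a total of 15.333 + 85.684 = 101.017 m.
Since a_F ≤ a_L and the follower starts braking later, the follower is never slower than the leader, so the closest approach is when both have stopped.
Minimum gap = 101.017 − 41.365 = 59.652 m.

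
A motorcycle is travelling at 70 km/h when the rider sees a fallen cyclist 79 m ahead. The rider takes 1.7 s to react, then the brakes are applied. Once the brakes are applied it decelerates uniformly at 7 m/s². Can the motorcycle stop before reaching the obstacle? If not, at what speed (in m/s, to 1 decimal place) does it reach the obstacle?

70 km/h ÷ 3.6 = 19.4444 m/s.
Reaction distance = 19.4444 × 1.7 = 33.055 m.
Braking distance = v²/(2a) = 378.085 / 14.000 = 27.006 m.
Total stopping distance = 33.055 + 27.006 = 60.061 m, vs 79 m available — it stops with 79 − 60.061 = 18.939 m to spare.

Yes — it stops about 18.9 m short of the obstacle, so it never reaches it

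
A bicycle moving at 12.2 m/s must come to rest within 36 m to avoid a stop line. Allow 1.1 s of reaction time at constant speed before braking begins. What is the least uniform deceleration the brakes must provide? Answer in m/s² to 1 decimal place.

Distance covered during reaction = 12.2000 × 1.1 = 13.420 m.
Distance available for braking: 36 − 13.420 = 22.580 m.
v² = 2a·d ⇒ a = v²/(2d) = 12.2000² / (2 × 22.580) = 148.840 / 45.160 = 3.2958 m/s².

Required deceleration ≈ 3.3 m/s²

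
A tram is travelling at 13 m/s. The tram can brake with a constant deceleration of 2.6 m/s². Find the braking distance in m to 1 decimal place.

Braking distance ≈ 32.5 m

Braking distance = v²/(2a) = 13.0000² / (2 × 2.600) = 169.000 / 5.200 = 32.500 m.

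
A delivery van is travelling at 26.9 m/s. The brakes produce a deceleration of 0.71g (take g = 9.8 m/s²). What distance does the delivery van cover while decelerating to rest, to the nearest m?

Braking distance ≈ 52 m

a = 0.71 × 9.8 = 6.958 m/s².
Braking distance = v²/(2a) = 26.9000² / (2 × 6.958) = 723.610 / 13.916 = 51.998 m.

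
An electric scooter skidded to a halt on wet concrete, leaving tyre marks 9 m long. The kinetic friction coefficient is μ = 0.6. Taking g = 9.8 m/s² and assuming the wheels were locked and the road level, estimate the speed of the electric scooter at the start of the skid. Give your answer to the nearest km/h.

Initial speed ≈ 37 km/h

Deceleration a = μg = 0.6 × 9.8 = 5.880 m/s².
v = √(2a·d) = √(2 × 5.880 × 9) = √105.840 = 10.2879 m/s.
= 10.2879 × 3.6 = 37.036 km/h.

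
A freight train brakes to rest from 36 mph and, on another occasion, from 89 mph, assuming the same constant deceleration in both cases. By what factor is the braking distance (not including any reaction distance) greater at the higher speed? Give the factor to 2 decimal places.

Factor ≈ 6.11

Braking distance d = v²/(2a), so with a fixed, d ∝ v².
Factor = (89/36)² = 2.4722² = 6.1118.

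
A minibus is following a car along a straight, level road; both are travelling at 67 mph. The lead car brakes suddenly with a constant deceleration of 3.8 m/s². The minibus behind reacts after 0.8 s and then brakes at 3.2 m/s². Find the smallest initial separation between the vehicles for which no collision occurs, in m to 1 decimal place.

Minimum gap ≈ 46.1 m

67 mph × 0.44704 = 29.9517 m/s.
Leader travels v²/(2a_L) = 897.104 / 7.600 = 118.040 m before stopping.
Follower covers v·t_r = 29.9517 × 0.8 = 23.961 m while reacting, then v²/(2a_F) = 897.104 / 6.400 = 140.172 m while braking, for a total of 23.961 + 140.172 = 164.133 m.
Since a_F ≤ a_L and the follower starts braking later, the follower is never slower than the leader, so the closest approach is when both have stopped.
Minimum gap = 164.133 − 118.040 = 46.093 m.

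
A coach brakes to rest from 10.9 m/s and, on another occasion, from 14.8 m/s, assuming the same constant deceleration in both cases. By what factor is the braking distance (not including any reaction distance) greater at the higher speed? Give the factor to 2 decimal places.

Braking distance d = v²/(2a), so with a fixed, d ∝ v².
Factor = (14.8/10.9)² = 1.3578² = 1.8436.

Factor ≈ 1.84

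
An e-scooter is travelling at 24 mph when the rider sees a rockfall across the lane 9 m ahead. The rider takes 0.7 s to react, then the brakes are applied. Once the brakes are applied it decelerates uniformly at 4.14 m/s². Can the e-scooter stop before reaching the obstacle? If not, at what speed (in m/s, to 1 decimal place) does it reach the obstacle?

24 mph × 0.44704 = 10.7290 m/s.
Reaction distance = 10.7290 × 0.7 = 7.510 m.
Braking distance needed to stop: v²/(2a) = 115.111 / 8.280 = 13.902 m, so total needed = 7.510 + 13.902 = 21.412 m > 9 m — it cannot stop.
Distance remaining when braking begins: 9 − 7.510 = 1.490 m.
v² = v₀² − 2a·d = 115.111 − 2 × 4.140 × 1.490 = 102.774 m²/s².
v = √102.774 = 10.138 m/s.

No — it strikes the obstacle at 10.1 m/s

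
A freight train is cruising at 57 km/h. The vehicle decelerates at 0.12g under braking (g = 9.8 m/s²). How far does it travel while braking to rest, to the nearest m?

57 km/h ÷ 3.6 = 15.8333 m/s.
a = 0.12 × 9.8 = 1.176 m/s².
Braking distance = v²/(2a) = 15.8333² / (2 × 1.176) = 250.693 / 2.352 = 106.587 m.

Braking distance ≈ 107 m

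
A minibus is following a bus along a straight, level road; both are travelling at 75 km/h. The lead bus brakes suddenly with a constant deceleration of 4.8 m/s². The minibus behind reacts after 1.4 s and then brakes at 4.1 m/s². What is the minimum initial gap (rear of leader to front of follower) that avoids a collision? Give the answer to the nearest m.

Minimum gap ≈ 37 m

75 km/h ÷ 3.6 = 20.8333 m/s.
Leader travels v²/(2a_L) = 434.026 / 9.600 = 45.211 m before stopping.
Follower covers v·t_r = 20.8333 × 1.4 = 29.167 m while reacting, then v²/(2a_F) = 434.026 / 8.200 = 52.930 m while braking, for a total of 29.167 + 52.930 = 82.097 m.
Since a_F ≤ a_L and the follower starts braking later, the follower is never slower than the leader, so the closest approach is when both have stopped.
Minimum gap = 82.097 − 45.211 = 36.886 m.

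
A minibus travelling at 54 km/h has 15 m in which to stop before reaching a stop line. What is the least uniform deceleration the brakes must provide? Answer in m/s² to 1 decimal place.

Required deceleration ≈ 7.5 m/s²

54 km/h ÷ 3.6 = 15.0000 m/s.
v² = 2a·d ⇒ a = v²/(2d) = 15.0000² / (2 × 15.000) = 225.000 / 30.000 = 7.5000 m/s².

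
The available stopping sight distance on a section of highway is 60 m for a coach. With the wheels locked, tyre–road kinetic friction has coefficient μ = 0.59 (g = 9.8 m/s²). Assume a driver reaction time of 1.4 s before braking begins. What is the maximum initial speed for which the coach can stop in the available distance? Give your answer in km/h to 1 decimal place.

Maximum speed ≈ 70.1 km/h

a = μg = 0.59 × 9.8 = 5.782 m/s².
Stopping distance: v·t_r + v²/(2a) = 60 with t_r = 1.4 s and a = 5.782 m/s².
So v² + 16.190 v − 693.84 = 0.
Positive root: v = −a·t_r + √((a·t_r)² + 2a·d) = −8.095 + √(65.529 + 693.84) = 19.4617 m/s.
19.4617 m/s × 3.6 = 70.062 km/h.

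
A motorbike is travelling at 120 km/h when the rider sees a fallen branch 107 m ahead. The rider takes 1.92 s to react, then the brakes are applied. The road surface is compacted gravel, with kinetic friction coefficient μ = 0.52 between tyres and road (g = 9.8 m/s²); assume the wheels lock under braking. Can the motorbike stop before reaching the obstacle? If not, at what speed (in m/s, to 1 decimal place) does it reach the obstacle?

120 km/h ÷ 3.6 = 33.3333 m/s.
a = μg = 0.52 × 9.8 = 5.096 m/s².
Reaction distance = 33.3333 × 1.92 = 64.000 m.
Braking distance needed to stop: v²/(2a) = 1111.109 / 10.192 = 109.018 m, so total needed = 64.000 + 109.018 = 173.018 m > 107 m — it cannot stop.
Distance remaining when braking begins: 107 − 64.000 = 43.000 m.
v² = v₀² − 2a·d = 1111.109 − 2 × 5.096 × 43.000 = 672.853 m²/s².
v = √672.853 = 25.939 m/s.

No — it strikes the obstacle at 25.9 m/s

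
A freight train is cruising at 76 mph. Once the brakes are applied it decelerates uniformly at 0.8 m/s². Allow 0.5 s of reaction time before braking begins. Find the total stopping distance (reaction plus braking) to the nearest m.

Total stopping distance ≈ 738 m

76 mph × 0.44704 = 33.9750 m/s.
Reaction distance = v·t_r = 33.9750 × 0.5 = 16.988 m.
Braking distance = v²/(2a) = 33.9750² / (2 × 0.800) = 1154.301 / 1.600 = 721.438 m.
Total = 16.988 + 721.438 = 738.426 m.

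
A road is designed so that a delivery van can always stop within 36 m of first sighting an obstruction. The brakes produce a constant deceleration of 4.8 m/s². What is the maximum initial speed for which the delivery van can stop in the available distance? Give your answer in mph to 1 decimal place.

v²/(2a) = d ⇒ v = √(2 × 4.800 × 36) = √345.60 = 18.5903 m/s.
18.5903 m/s ÷ 0.44704 = 41.585 mph.

Maximum speed ≈ 41.6 mph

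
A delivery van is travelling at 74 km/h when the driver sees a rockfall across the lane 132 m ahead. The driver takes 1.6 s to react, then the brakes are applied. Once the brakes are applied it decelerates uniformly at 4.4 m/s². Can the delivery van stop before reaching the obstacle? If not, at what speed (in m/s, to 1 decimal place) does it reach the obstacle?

74 km/h ÷ 3.6 = 20.5556 m/s.
Reaction distance = 20.5556 × 1.6 = 32.889 m.
Braking distance = v²/(2a) = 422.533 / 8.800 = 48.015 m.
Total stopping distance = 32.889 + 48.015 = 80.904 m, vs 132 m available — it stops with 132 − 80.904 = 51.096 m to spare.

Yes — it stops about 51.1 m short of the obstacle, so it never reaches it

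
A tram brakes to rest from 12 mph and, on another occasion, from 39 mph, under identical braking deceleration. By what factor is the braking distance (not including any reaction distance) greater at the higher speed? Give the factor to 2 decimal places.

Braking distance d = v²/(2a), so with a fixed, d ∝ v².
Factor = (39/12)² = 3.2500² = 10.5625.

Factor ≈ 10.56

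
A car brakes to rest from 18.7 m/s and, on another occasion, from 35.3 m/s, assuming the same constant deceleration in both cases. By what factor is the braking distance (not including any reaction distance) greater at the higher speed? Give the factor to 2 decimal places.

Factor ≈ 3.56

Braking distance d = v²/(2a), so with a fixed, d ∝ v².
Factor = (35.3/18.7)² = 1.8877² = 3.5634.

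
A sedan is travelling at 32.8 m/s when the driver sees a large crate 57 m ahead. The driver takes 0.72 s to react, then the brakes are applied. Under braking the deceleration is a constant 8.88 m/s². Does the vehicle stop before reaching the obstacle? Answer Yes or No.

Reaction distance = 32.8000 × 0.72 = 23.616 m.
Braking distance = v²/(2a) = 1075.840 / 17.760 = 60.577 m.
Total stopping distance = 23.616 + 60.577 = 84.193 m, vs 57 m available — it cannot stop in time and overshoots by 84.193 − 57 = 27.193 m.

No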